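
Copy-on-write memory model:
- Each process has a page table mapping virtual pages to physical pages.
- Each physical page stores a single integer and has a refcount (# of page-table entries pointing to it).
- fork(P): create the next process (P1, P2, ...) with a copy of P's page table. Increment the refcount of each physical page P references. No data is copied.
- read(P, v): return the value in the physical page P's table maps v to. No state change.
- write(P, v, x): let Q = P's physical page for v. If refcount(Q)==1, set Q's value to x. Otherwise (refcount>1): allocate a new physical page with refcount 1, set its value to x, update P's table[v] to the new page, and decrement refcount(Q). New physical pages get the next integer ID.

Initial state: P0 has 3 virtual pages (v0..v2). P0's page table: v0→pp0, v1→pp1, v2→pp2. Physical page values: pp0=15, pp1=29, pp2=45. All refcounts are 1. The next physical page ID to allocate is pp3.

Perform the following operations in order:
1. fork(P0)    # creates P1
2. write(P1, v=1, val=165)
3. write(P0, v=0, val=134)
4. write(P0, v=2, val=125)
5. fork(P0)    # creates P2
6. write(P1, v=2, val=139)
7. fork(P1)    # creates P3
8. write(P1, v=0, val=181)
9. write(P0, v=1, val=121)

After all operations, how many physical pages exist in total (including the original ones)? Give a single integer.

Op 1: fork(P0) -> P1. 3 ppages; refcounts: pp0:2 pp1:2 pp2:2
Op 2: write(P1, v1, 165). refcount(pp1)=2>1 -> COPY to pp3. 4 ppages; refcounts: pp0:2 pp1:1 pp2:2 pp3:1
Op 3: write(P0, v0, 134). refcount(pp0)=2>1 -> COPY to pp4. 5 ppages; refcounts: pp0:1 pp1:1 pp2:2 pp3:1 pp4:1
Op 4: write(P0, v2, 125). refcount(pp2)=2>1 -> COPY to pp5. 6 ppages; refcounts: pp0:1 pp1:1 pp2:1 pp3:1 pp4:1 pp5:1
Op 5: fork(P0) -> P2. 6 ppages; refcounts: pp0:1 pp1:2 pp2:1 pp3:1 pp4:2 pp5:2
Op 6: write(P1, v2, 139). refcount(pp2)=1 -> write in place. 6 ppages; refcounts: pp0:1 pp1:2 pp2:1 pp3:1 pp4:2 pp5:2
Op 7: fork(P1) -> P3. 6 ppages; refcounts: pp0:2 pp1:2 pp2:2 pp3:2 pp4:2 pp5:2
Op 8: write(P1, v0, 181). refcount(pp0)=2>1 -> COPY to pp6. 7 ppages; refcounts: pp0:1 pp1:2 pp2:2 pp3:2 pp4:2 pp5:2 pp6:1
Op 9: write(P0, v1, 121). refcount(pp1)=2>1 -> COPY to pp7. 8 ppages; refcounts: pp0:1 pp1:1 pp2:2 pp3:2 pp4:2 pp5:2 pp6:1 pp7:1

Answer: 8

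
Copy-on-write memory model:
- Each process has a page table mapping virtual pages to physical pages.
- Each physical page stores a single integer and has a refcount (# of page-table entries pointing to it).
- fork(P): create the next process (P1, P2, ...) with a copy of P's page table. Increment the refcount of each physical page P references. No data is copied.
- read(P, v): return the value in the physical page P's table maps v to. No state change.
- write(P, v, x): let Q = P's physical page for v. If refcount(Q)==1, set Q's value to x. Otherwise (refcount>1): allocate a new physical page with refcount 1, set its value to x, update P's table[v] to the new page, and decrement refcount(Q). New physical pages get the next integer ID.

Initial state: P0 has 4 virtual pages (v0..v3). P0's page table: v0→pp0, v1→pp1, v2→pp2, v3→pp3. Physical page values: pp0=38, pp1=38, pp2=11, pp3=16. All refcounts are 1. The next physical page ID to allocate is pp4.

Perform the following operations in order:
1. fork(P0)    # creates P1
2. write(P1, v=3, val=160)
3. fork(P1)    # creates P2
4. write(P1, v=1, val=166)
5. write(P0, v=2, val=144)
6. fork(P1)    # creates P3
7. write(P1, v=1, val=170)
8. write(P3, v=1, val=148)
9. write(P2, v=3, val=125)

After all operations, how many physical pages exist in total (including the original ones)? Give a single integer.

Op 1: fork(P0) -> P1. 4 ppages; refcounts: pp0:2 pp1:2 pp2:2 pp3:2
Op 2: write(P1, v3, 160). refcount(pp3)=2>1 -> COPY to pp4. 5 ppages; refcounts: pp0:2 pp1:2 pp2:2 pp3:1 pp4:1
Op 3: fork(P1) -> P2. 5 ppages; refcounts: pp0:3 pp1:3 pp2:3 pp3:1 pp4:2
Op 4: write(P1, v1, 166). refcount(pp1)=3>1 -> COPY to pp5. 6 ppages; refcounts: pp0:3 pp1:2 pp2:3 pp3:1 pp4:2 pp5:1
Op 5: write(P0, v2, 144). refcount(pp2)=3>1 -> COPY to pp6. 7 ppages; refcounts: pp0:3 pp1:2 pp2:2 pp3:1 pp4:2 pp5:1 pp6:1
Op 6: fork(P1) -> P3. 7 ppages; refcounts: pp0:4 pp1:2 pp2:3 pp3:1 pp4:3 pp5:2 pp6:1
Op 7: write(P1, v1, 170). refcount(pp5)=2>1 -> COPY to pp7. 8 ppages; refcounts: pp0:4 pp1:2 pp2:3 pp3:1 pp4:3 pp5:1 pp6:1 pp7:1
Op 8: write(P3, v1, 148). refcount(pp5)=1 -> write in place. 8 ppages; refcounts: pp0:4 pp1:2 pp2:3 pp3:1 pp4:3 pp5:1 pp6:1 pp7:1
Op 9: write(P2, v3, 125). refcount(pp4)=3>1 -> COPY to pp8. 9 ppages; refcounts: pp0:4 pp1:2 pp2:3 pp3:1 pp4:2 pp5:1 pp6:1 pp7:1 pp8:1

Answer: 9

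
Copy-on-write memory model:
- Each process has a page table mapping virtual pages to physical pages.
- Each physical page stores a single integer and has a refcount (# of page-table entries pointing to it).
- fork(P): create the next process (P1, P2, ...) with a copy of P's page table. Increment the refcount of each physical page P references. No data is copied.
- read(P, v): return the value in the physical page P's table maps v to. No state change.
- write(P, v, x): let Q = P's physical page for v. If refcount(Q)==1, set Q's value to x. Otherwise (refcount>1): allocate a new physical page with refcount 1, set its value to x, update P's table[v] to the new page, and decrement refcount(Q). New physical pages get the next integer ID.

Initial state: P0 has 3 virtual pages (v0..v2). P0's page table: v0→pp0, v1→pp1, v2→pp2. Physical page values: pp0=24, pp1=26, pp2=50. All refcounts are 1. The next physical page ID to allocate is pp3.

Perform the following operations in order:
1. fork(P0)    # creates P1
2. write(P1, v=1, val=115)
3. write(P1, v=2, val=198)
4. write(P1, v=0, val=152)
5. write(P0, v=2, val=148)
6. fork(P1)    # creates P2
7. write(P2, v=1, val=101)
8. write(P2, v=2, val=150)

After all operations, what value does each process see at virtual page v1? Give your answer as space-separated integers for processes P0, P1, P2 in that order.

Op 1: fork(P0) -> P1. 3 ppages; refcounts: pp0:2 pp1:2 pp2:2
Op 2: write(P1, v1, 115). refcount(pp1)=2>1 -> COPY to pp3. 4 ppages; refcounts: pp0:2 pp1:1 pp2:2 pp3:1
Op 3: write(P1, v2, 198). refcount(pp2)=2>1 -> COPY to pp4. 5 ppages; refcounts: pp0:2 pp1:1 pp2:1 pp3:1 pp4:1
Op 4: write(P1, v0, 152). refcount(pp0)=2>1 -> COPY to pp5. 6 ppages; refcounts: pp0:1 pp1:1 pp2:1 pp3:1 pp4:1 pp5:1
Op 5: write(P0, v2, 148). refcount(pp2)=1 -> write in place. 6 ppages; refcounts: pp0:1 pp1:1 pp2:1 pp3:1 pp4:1 pp5:1
Op 6: fork(P1) -> P2. 6 ppages; refcounts: pp0:1 pp1:1 pp2:1 pp3:2 pp4:2 pp5:2
Op 7: write(P2, v1, 101). refcount(pp3)=2>1 -> COPY to pp6. 7 ppages; refcounts: pp0:1 pp1:1 pp2:1 pp3:1 pp4:2 pp5:2 pp6:1
Op 8: write(P2, v2, 150). refcount(pp4)=2>1 -> COPY to pp7. 8 ppages; refcounts: pp0:1 pp1:1 pp2:1 pp3:1 pp4:1 pp5:2 pp6:1 pp7:1
P0: v1 -> pp1 = 26
P1: v1 -> pp3 = 115
P2: v1 -> pp6 = 101

Answer: 26 115 101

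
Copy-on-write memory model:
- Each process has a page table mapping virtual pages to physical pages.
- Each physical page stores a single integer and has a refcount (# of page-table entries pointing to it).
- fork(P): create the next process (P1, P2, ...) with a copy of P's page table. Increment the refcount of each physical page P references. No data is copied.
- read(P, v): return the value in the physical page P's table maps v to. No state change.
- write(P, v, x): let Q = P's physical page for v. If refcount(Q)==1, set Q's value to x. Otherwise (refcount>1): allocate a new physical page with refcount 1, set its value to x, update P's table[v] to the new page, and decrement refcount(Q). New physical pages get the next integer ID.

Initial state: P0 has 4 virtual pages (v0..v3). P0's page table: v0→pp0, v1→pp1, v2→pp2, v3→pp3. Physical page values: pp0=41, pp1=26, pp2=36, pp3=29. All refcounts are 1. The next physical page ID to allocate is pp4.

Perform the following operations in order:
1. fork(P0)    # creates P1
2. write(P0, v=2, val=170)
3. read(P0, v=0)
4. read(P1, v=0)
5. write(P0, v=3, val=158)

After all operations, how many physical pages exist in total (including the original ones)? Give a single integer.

Op 1: fork(P0) -> P1. 4 ppages; refcounts: pp0:2 pp1:2 pp2:2 pp3:2
Op 2: write(P0, v2, 170). refcount(pp2)=2>1 -> COPY to pp4. 5 ppages; refcounts: pp0:2 pp1:2 pp2:1 pp3:2 pp4:1
Op 3: read(P0, v0) -> 41. No state change.
Op 4: read(P1, v0) -> 41. No state change.
Op 5: write(P0, v3, 158). refcount(pp3)=2>1 -> COPY to pp5. 6 ppages; refcounts: pp0:2 pp1:2 pp2:1 pp3:1 pp4:1 pp5:1

Answer: 6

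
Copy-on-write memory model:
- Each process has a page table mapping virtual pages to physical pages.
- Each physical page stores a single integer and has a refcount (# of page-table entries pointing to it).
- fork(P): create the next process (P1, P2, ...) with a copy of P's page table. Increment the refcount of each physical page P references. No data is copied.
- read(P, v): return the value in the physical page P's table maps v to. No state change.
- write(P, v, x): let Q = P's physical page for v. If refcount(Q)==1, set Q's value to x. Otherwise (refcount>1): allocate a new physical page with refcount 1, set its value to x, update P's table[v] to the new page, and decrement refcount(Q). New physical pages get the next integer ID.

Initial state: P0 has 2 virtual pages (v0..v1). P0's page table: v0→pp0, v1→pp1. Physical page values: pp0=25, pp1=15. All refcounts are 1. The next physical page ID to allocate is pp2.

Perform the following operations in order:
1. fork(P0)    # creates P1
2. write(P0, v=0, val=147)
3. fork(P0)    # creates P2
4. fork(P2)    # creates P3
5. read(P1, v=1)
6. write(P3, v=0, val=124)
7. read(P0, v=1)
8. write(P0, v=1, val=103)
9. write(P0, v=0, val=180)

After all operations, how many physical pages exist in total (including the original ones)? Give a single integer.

Answer: 6

Derivation:
Op 1: fork(P0) -> P1. 2 ppages; refcounts: pp0:2 pp1:2
Op 2: write(P0, v0, 147). refcount(pp0)=2>1 -> COPY to pp2. 3 ppages; refcounts: pp0:1 pp1:2 pp2:1
Op 3: fork(P0) -> P2. 3 ppages; refcounts: pp0:1 pp1:3 pp2:2
Op 4: fork(P2) -> P3. 3 ppages; refcounts: pp0:1 pp1:4 pp2:3
Op 5: read(P1, v1) -> 15. No state change.
Op 6: write(P3, v0, 124). refcount(pp2)=3>1 -> COPY to pp3. 4 ppages; refcounts: pp0:1 pp1:4 pp2:2 pp3:1
Op 7: read(P0, v1) -> 15. No state change.
Op 8: write(P0, v1, 103). refcount(pp1)=4>1 -> COPY to pp4. 5 ppages; refcounts: pp0:1 pp1:3 pp2:2 pp3:1 pp4:1
Op 9: write(P0, v0, 180). refcount(pp2)=2>1 -> COPY to pp5. 6 ppages; refcounts: pp0:1 pp1:3 pp2:1 pp3:1 pp4:1 pp5:1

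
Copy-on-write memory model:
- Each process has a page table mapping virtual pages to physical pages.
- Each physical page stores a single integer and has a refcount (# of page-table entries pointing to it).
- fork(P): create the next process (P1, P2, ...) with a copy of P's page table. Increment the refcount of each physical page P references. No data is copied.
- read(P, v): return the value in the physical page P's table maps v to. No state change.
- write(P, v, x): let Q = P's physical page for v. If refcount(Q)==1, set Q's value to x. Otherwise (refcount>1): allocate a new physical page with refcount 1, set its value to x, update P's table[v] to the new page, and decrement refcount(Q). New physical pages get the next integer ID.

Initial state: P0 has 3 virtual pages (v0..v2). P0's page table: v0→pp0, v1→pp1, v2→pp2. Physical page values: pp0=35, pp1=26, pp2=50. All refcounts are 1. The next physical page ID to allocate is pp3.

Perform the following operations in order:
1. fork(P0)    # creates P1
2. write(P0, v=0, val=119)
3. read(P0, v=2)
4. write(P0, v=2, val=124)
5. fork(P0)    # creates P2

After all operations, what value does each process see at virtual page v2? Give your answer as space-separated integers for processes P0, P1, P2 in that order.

Op 1: fork(P0) -> P1. 3 ppages; refcounts: pp0:2 pp1:2 pp2:2
Op 2: write(P0, v0, 119). refcount(pp0)=2>1 -> COPY to pp3. 4 ppages; refcounts: pp0:1 pp1:2 pp2:2 pp3:1
Op 3: read(P0, v2) -> 50. No state change.
Op 4: write(P0, v2, 124). refcount(pp2)=2>1 -> COPY to pp4. 5 ppages; refcounts: pp0:1 pp1:2 pp2:1 pp3:1 pp4:1
Op 5: fork(P0) -> P2. 5 ppages; refcounts: pp0:1 pp1:3 pp2:1 pp3:2 pp4:2
P0: v2 -> pp4 = 124
P1: v2 -> pp2 = 50
P2: v2 -> pp4 = 124

Answer: 124 50 124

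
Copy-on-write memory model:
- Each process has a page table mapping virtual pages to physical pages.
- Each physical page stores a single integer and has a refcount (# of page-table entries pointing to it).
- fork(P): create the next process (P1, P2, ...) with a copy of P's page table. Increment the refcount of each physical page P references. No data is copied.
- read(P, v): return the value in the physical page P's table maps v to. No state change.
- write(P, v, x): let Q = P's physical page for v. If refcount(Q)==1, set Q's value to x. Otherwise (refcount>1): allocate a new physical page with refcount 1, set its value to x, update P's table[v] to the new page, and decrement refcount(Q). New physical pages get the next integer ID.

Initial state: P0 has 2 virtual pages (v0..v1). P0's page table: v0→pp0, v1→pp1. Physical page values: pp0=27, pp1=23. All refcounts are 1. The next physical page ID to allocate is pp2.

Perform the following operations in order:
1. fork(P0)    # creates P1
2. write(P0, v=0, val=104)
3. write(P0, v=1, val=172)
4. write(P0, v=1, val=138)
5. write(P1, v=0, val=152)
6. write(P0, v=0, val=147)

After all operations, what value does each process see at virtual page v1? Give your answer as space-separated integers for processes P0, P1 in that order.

Answer: 138 23

Derivation:
Op 1: fork(P0) -> P1. 2 ppages; refcounts: pp0:2 pp1:2
Op 2: write(P0, v0, 104). refcount(pp0)=2>1 -> COPY to pp2. 3 ppages; refcounts: pp0:1 pp1:2 pp2:1
Op 3: write(P0, v1, 172). refcount(pp1)=2>1 -> COPY to pp3. 4 ppages; refcounts: pp0:1 pp1:1 pp2:1 pp3:1
Op 4: write(P0, v1, 138). refcount(pp3)=1 -> write in place. 4 ppages; refcounts: pp0:1 pp1:1 pp2:1 pp3:1
Op 5: write(P1, v0, 152). refcount(pp0)=1 -> write in place. 4 ppages; refcounts: pp0:1 pp1:1 pp2:1 pp3:1
Op 6: write(P0, v0, 147). refcount(pp2)=1 -> write in place. 4 ppages; refcounts: pp0:1 pp1:1 pp2:1 pp3:1
P0: v1 -> pp3 = 138
P1: v1 -> pp1 = 23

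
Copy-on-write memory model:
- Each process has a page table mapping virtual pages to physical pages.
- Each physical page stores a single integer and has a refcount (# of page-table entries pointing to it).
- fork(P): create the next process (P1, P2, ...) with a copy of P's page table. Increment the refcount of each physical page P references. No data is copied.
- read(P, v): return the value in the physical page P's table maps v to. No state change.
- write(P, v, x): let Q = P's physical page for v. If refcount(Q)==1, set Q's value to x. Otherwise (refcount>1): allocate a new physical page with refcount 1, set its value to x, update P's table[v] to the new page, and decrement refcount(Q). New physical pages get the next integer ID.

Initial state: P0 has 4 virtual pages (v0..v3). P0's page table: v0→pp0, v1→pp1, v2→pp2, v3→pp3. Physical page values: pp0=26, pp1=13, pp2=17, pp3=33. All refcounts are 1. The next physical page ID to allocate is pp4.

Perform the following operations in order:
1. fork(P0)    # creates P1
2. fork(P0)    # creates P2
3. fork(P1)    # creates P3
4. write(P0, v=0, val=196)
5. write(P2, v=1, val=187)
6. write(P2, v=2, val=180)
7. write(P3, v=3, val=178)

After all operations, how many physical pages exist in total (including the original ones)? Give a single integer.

Answer: 8

Derivation:
Op 1: fork(P0) -> P1. 4 ppages; refcounts: pp0:2 pp1:2 pp2:2 pp3:2
Op 2: fork(P0) -> P2. 4 ppages; refcounts: pp0:3 pp1:3 pp2:3 pp3:3
Op 3: fork(P1) -> P3. 4 ppages; refcounts: pp0:4 pp1:4 pp2:4 pp3:4
Op 4: write(P0, v0, 196). refcount(pp0)=4>1 -> COPY to pp4. 5 ppages; refcounts: pp0:3 pp1:4 pp2:4 pp3:4 pp4:1
Op 5: write(P2, v1, 187). refcount(pp1)=4>1 -> COPY to pp5. 6 ppages; refcounts: pp0:3 pp1:3 pp2:4 pp3:4 pp4:1 pp5:1
Op 6: write(P2, v2, 180). refcount(pp2)=4>1 -> COPY to pp6. 7 ppages; refcounts: pp0:3 pp1:3 pp2:3 pp3:4 pp4:1 pp5:1 pp6:1
Op 7: write(P3, v3, 178). refcount(pp3)=4>1 -> COPY to pp7. 8 ppages; refcounts: pp0:3 pp1:3 pp2:3 pp3:3 pp4:1 pp5:1 pp6:1 pp7:1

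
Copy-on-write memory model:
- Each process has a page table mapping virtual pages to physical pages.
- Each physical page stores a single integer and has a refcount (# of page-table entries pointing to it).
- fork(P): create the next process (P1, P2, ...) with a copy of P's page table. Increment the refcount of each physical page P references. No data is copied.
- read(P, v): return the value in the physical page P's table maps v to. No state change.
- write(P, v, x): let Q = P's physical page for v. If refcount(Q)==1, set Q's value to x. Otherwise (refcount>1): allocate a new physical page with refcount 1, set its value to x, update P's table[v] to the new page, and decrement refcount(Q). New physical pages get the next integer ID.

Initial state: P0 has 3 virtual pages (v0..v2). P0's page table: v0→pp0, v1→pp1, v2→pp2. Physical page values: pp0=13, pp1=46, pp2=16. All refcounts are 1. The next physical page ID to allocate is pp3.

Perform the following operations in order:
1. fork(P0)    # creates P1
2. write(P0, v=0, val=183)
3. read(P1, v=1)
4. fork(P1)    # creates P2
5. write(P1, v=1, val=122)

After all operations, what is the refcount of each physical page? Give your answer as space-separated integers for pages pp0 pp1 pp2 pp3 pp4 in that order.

Answer: 2 2 3 1 1

Derivation:
Op 1: fork(P0) -> P1. 3 ppages; refcounts: pp0:2 pp1:2 pp2:2
Op 2: write(P0, v0, 183). refcount(pp0)=2>1 -> COPY to pp3. 4 ppages; refcounts: pp0:1 pp1:2 pp2:2 pp3:1
Op 3: read(P1, v1) -> 46. No state change.
Op 4: fork(P1) -> P2. 4 ppages; refcounts: pp0:2 pp1:3 pp2:3 pp3:1
Op 5: write(P1, v1, 122). refcount(pp1)=3>1 -> COPY to pp4. 5 ppages; refcounts: pp0:2 pp1:2 pp2:3 pp3:1 pp4:1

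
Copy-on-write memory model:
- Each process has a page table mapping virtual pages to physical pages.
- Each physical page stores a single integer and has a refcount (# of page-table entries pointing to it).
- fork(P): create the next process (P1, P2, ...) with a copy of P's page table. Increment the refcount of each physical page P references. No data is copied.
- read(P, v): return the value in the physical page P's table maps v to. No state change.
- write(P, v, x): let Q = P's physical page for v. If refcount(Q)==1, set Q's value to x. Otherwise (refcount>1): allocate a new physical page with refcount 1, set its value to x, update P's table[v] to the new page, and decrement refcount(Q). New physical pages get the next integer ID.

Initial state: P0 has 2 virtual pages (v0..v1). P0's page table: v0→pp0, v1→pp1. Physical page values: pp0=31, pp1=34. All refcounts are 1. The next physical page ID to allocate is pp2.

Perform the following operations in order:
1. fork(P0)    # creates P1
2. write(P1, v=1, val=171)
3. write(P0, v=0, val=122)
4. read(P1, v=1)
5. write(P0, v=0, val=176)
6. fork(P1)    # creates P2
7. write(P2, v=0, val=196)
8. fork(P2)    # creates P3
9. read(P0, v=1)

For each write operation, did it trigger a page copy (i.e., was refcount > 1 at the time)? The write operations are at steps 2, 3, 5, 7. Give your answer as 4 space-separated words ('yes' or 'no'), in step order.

Op 1: fork(P0) -> P1. 2 ppages; refcounts: pp0:2 pp1:2
Op 2: write(P1, v1, 171). refcount(pp1)=2>1 -> COPY to pp2. 3 ppages; refcounts: pp0:2 pp1:1 pp2:1
Op 3: write(P0, v0, 122). refcount(pp0)=2>1 -> COPY to pp3. 4 ppages; refcounts: pp0:1 pp1:1 pp2:1 pp3:1
Op 4: read(P1, v1) -> 171. No state change.
Op 5: write(P0, v0, 176). refcount(pp3)=1 -> write in place. 4 ppages; refcounts: pp0:1 pp1:1 pp2:1 pp3:1
Op 6: fork(P1) -> P2. 4 ppages; refcounts: pp0:2 pp1:1 pp2:2 pp3:1
Op 7: write(P2, v0, 196). refcount(pp0)=2>1 -> COPY to pp4. 5 ppages; refcounts: pp0:1 pp1:1 pp2:2 pp3:1 pp4:1
Op 8: fork(P2) -> P3. 5 ppages; refcounts: pp0:1 pp1:1 pp2:3 pp3:1 pp4:2
Op 9: read(P0, v1) -> 34. No state change.

yes yes no yes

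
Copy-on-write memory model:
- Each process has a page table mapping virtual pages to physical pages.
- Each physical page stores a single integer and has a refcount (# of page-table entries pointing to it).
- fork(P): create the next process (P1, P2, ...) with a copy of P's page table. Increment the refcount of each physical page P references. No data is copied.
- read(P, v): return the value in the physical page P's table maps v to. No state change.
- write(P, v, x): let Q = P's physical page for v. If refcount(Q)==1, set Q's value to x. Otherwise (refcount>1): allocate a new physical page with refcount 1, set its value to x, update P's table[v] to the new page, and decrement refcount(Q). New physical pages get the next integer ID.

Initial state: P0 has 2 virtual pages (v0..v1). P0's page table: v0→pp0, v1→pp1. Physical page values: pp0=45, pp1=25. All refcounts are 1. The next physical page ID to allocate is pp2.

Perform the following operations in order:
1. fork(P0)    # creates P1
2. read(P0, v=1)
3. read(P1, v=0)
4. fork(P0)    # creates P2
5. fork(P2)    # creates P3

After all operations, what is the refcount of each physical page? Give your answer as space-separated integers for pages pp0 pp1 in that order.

Answer: 4 4

Derivation:
Op 1: fork(P0) -> P1. 2 ppages; refcounts: pp0:2 pp1:2
Op 2: read(P0, v1) -> 25. No state change.
Op 3: read(P1, v0) -> 45. No state change.
Op 4: fork(P0) -> P2. 2 ppages; refcounts: pp0:3 pp1:3
Op 5: fork(P2) -> P3. 2 ppages; refcounts: pp0:4 pp1:4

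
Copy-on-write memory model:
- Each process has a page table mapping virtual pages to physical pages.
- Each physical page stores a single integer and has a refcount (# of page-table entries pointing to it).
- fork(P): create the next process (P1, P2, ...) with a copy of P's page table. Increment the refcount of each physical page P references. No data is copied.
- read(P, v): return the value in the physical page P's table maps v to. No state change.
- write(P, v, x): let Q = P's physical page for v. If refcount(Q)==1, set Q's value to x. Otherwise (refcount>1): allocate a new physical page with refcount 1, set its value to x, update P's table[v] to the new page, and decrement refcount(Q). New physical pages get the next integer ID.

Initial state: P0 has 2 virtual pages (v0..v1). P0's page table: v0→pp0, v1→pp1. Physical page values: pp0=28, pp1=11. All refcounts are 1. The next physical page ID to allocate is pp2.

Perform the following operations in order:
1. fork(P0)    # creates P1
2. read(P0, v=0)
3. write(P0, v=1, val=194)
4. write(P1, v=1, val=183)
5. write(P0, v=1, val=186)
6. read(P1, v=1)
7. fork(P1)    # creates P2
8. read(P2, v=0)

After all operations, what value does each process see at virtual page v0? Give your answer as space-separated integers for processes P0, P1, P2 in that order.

Answer: 28 28 28

Derivation:
Op 1: fork(P0) -> P1. 2 ppages; refcounts: pp0:2 pp1:2
Op 2: read(P0, v0) -> 28. No state change.
Op 3: write(P0, v1, 194). refcount(pp1)=2>1 -> COPY to pp2. 3 ppages; refcounts: pp0:2 pp1:1 pp2:1
Op 4: write(P1, v1, 183). refcount(pp1)=1 -> write in place. 3 ppages; refcounts: pp0:2 pp1:1 pp2:1
Op 5: write(P0, v1, 186). refcount(pp2)=1 -> write in place. 3 ppages; refcounts: pp0:2 pp1:1 pp2:1
Op 6: read(P1, v1) -> 183. No state change.
Op 7: fork(P1) -> P2. 3 ppages; refcounts: pp0:3 pp1:2 pp2:1
Op 8: read(P2, v0) -> 28. No state change.
P0: v0 -> pp0 = 28
P1: v0 -> pp0 = 28
P2: v0 -> pp0 = 28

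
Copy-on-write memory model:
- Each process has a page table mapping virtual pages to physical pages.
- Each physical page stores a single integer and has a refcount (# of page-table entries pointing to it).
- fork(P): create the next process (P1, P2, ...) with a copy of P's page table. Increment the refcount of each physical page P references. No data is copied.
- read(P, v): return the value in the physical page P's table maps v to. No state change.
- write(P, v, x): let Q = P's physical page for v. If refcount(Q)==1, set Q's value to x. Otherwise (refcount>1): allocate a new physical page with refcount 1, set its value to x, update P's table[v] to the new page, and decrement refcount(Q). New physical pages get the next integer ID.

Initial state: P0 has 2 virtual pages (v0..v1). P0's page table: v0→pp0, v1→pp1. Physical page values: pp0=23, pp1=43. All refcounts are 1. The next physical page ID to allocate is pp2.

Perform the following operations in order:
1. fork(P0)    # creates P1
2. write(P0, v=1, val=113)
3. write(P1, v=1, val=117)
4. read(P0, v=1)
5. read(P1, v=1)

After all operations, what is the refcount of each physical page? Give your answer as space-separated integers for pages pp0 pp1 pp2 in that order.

Answer: 2 1 1

Derivation:
Op 1: fork(P0) -> P1. 2 ppages; refcounts: pp0:2 pp1:2
Op 2: write(P0, v1, 113). refcount(pp1)=2>1 -> COPY to pp2. 3 ppages; refcounts: pp0:2 pp1:1 pp2:1
Op 3: write(P1, v1, 117). refcount(pp1)=1 -> write in place. 3 ppages; refcounts: pp0:2 pp1:1 pp2:1
Op 4: read(P0, v1) -> 113. No state change.
Op 5: read(P1, v1) -> 117. No state change.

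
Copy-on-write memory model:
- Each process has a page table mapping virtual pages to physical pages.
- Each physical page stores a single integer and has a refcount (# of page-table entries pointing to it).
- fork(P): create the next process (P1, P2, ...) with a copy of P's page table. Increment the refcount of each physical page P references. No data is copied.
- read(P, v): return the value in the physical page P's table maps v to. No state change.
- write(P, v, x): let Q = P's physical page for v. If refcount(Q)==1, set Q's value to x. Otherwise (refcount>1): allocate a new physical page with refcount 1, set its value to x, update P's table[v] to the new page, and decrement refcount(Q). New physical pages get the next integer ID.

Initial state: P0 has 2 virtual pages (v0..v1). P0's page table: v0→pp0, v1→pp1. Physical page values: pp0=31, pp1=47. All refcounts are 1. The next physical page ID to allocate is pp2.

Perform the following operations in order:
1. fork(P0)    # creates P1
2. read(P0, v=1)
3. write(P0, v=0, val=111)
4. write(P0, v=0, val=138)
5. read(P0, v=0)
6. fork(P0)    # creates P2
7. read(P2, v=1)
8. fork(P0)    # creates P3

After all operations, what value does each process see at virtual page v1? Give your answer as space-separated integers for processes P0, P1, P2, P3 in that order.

Answer: 47 47 47 47

Derivation:
Op 1: fork(P0) -> P1. 2 ppages; refcounts: pp0:2 pp1:2
Op 2: read(P0, v1) -> 47. No state change.
Op 3: write(P0, v0, 111). refcount(pp0)=2>1 -> COPY to pp2. 3 ppages; refcounts: pp0:1 pp1:2 pp2:1
Op 4: write(P0, v0, 138). refcount(pp2)=1 -> write in place. 3 ppages; refcounts: pp0:1 pp1:2 pp2:1
Op 5: read(P0, v0) -> 138. No state change.
Op 6: fork(P0) -> P2. 3 ppages; refcounts: pp0:1 pp1:3 pp2:2
Op 7: read(P2, v1) -> 47. No state change.
Op 8: fork(P0) -> P3. 3 ppages; refcounts: pp0:1 pp1:4 pp2:3
P0: v1 -> pp1 = 47
P1: v1 -> pp1 = 47
P2: v1 -> pp1 = 47
P3: v1 -> pp1 = 47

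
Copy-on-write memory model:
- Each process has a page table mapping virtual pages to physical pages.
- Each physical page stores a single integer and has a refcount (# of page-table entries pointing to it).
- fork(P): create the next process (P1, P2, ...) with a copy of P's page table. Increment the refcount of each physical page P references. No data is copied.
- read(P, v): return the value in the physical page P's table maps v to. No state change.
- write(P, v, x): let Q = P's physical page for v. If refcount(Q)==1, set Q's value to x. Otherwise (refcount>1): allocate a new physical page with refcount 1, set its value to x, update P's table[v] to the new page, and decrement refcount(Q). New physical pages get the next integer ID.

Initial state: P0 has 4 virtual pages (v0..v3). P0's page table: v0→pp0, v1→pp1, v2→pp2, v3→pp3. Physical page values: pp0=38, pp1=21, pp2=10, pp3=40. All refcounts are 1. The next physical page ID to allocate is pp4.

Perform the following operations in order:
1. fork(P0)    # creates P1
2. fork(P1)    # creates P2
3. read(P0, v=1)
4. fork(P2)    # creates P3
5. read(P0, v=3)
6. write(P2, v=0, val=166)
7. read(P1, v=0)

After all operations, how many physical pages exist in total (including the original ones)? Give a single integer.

Answer: 5

Derivation:
Op 1: fork(P0) -> P1. 4 ppages; refcounts: pp0:2 pp1:2 pp2:2 pp3:2
Op 2: fork(P1) -> P2. 4 ppages; refcounts: pp0:3 pp1:3 pp2:3 pp3:3
Op 3: read(P0, v1) -> 21. No state change.
Op 4: fork(P2) -> P3. 4 ppages; refcounts: pp0:4 pp1:4 pp2:4 pp3:4
Op 5: read(P0, v3) -> 40. No state change.
Op 6: write(P2, v0, 166). refcount(pp0)=4>1 -> COPY to pp4. 5 ppages; refcounts: pp0:3 pp1:4 pp2:4 pp3:4 pp4:1
Op 7: read(P1, v0) -> 38. No state change.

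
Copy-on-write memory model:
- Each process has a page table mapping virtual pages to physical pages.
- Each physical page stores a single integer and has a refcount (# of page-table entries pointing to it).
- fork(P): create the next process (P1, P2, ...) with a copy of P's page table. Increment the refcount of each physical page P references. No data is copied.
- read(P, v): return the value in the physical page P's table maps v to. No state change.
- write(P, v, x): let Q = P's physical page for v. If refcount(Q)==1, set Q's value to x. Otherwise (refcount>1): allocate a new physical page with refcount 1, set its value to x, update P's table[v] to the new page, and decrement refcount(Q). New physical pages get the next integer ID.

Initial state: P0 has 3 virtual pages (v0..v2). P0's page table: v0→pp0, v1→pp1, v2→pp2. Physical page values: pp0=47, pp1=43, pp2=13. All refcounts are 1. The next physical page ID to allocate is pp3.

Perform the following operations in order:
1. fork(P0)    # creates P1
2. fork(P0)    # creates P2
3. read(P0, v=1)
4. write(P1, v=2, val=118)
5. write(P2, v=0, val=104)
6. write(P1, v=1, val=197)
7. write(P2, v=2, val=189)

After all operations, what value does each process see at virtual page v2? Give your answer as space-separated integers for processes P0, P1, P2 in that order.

Op 1: fork(P0) -> P1. 3 ppages; refcounts: pp0:2 pp1:2 pp2:2
Op 2: fork(P0) -> P2. 3 ppages; refcounts: pp0:3 pp1:3 pp2:3
Op 3: read(P0, v1) -> 43. No state change.
Op 4: write(P1, v2, 118). refcount(pp2)=3>1 -> COPY to pp3. 4 ppages; refcounts: pp0:3 pp1:3 pp2:2 pp3:1
Op 5: write(P2, v0, 104). refcount(pp0)=3>1 -> COPY to pp4. 5 ppages; refcounts: pp0:2 pp1:3 pp2:2 pp3:1 pp4:1
Op 6: write(P1, v1, 197). refcount(pp1)=3>1 -> COPY to pp5. 6 ppages; refcounts: pp0:2 pp1:2 pp2:2 pp3:1 pp4:1 pp5:1
Op 7: write(P2, v2, 189). refcount(pp2)=2>1 -> COPY to pp6. 7 ppages; refcounts: pp0:2 pp1:2 pp2:1 pp3:1 pp4:1 pp5:1 pp6:1
P0: v2 -> pp2 = 13
P1: v2 -> pp3 = 118
P2: v2 -> pp6 = 189

Answer: 13 118 189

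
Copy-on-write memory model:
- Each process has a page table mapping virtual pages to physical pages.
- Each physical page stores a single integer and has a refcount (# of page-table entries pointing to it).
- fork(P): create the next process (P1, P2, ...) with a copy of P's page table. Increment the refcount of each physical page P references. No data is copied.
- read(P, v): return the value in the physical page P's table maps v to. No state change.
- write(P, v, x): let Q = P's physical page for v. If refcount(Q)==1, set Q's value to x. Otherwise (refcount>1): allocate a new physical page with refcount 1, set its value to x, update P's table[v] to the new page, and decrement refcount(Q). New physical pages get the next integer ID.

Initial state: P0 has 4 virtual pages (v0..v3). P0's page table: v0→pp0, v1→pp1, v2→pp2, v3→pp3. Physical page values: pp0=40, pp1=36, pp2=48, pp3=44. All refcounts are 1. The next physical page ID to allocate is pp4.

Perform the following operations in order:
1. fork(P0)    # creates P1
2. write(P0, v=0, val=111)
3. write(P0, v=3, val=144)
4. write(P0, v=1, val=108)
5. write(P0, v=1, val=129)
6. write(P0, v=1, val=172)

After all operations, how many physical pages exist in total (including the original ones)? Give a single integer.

Op 1: fork(P0) -> P1. 4 ppages; refcounts: pp0:2 pp1:2 pp2:2 pp3:2
Op 2: write(P0, v0, 111). refcount(pp0)=2>1 -> COPY to pp4. 5 ppages; refcounts: pp0:1 pp1:2 pp2:2 pp3:2 pp4:1
Op 3: write(P0, v3, 144). refcount(pp3)=2>1 -> COPY to pp5. 6 ppages; refcounts: pp0:1 pp1:2 pp2:2 pp3:1 pp4:1 pp5:1
Op 4: write(P0, v1, 108). refcount(pp1)=2>1 -> COPY to pp6. 7 ppages; refcounts: pp0:1 pp1:1 pp2:2 pp3:1 pp4:1 pp5:1 pp6:1
Op 5: write(P0, v1, 129). refcount(pp6)=1 -> write in place. 7 ppages; refcounts: pp0:1 pp1:1 pp2:2 pp3:1 pp4:1 pp5:1 pp6:1
Op 6: write(P0, v1, 172). refcount(pp6)=1 -> write in place. 7 ppages; refcounts: pp0:1 pp1:1 pp2:2 pp3:1 pp4:1 pp5:1 pp6:1

Answer: 7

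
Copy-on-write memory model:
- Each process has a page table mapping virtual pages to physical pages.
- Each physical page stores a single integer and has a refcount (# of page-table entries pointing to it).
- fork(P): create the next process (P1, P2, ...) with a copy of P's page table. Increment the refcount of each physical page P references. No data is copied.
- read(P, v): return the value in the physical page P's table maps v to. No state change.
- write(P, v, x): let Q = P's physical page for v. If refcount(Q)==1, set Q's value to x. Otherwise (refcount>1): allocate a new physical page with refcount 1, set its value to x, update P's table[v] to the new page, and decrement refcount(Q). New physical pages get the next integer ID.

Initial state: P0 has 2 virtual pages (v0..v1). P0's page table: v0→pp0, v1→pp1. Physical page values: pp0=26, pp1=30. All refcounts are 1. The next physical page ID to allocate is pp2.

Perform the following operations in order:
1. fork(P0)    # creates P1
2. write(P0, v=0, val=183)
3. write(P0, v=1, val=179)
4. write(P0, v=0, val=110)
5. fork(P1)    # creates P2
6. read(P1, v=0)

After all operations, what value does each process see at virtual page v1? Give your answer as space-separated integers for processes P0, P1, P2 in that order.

Answer: 179 30 30

Derivation:
Op 1: fork(P0) -> P1. 2 ppages; refcounts: pp0:2 pp1:2
Op 2: write(P0, v0, 183). refcount(pp0)=2>1 -> COPY to pp2. 3 ppages; refcounts: pp0:1 pp1:2 pp2:1
Op 3: write(P0, v1, 179). refcount(pp1)=2>1 -> COPY to pp3. 4 ppages; refcounts: pp0:1 pp1:1 pp2:1 pp3:1
Op 4: write(P0, v0, 110). refcount(pp2)=1 -> write in place. 4 ppages; refcounts: pp0:1 pp1:1 pp2:1 pp3:1
Op 5: fork(P1) -> P2. 4 ppages; refcounts: pp0:2 pp1:2 pp2:1 pp3:1
Op 6: read(P1, v0) -> 26. No state change.
P0: v1 -> pp3 = 179
P1: v1 -> pp1 = 30
P2: v1 -> pp1 = 30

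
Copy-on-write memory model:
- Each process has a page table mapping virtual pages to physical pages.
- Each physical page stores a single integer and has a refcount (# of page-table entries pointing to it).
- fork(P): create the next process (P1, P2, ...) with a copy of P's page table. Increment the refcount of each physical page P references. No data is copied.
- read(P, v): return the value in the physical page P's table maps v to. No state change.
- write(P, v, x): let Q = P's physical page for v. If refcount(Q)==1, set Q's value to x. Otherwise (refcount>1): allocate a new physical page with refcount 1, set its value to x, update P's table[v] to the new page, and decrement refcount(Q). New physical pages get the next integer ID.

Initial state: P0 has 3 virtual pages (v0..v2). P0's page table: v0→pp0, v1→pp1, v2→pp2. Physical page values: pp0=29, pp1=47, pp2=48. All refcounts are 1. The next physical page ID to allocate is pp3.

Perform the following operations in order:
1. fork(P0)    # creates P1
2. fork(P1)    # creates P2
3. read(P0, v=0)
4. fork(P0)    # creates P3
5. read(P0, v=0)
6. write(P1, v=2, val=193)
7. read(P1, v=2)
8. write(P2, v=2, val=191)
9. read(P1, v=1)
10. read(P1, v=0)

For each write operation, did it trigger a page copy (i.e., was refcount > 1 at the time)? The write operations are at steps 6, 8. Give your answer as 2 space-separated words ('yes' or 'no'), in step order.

Op 1: fork(P0) -> P1. 3 ppages; refcounts: pp0:2 pp1:2 pp2:2
Op 2: fork(P1) -> P2. 3 ppages; refcounts: pp0:3 pp1:3 pp2:3
Op 3: read(P0, v0) -> 29. No state change.
Op 4: fork(P0) -> P3. 3 ppages; refcounts: pp0:4 pp1:4 pp2:4
Op 5: read(P0, v0) -> 29. No state change.
Op 6: write(P1, v2, 193). refcount(pp2)=4>1 -> COPY to pp3. 4 ppages; refcounts: pp0:4 pp1:4 pp2:3 pp3:1
Op 7: read(P1, v2) -> 193. No state change.
Op 8: write(P2, v2, 191). refcount(pp2)=3>1 -> COPY to pp4. 5 ppages; refcounts: pp0:4 pp1:4 pp2:2 pp3:1 pp4:1
Op 9: read(P1, v1) -> 47. No state change.
Op 10: read(P1, v0) -> 29. No state change.

yes yes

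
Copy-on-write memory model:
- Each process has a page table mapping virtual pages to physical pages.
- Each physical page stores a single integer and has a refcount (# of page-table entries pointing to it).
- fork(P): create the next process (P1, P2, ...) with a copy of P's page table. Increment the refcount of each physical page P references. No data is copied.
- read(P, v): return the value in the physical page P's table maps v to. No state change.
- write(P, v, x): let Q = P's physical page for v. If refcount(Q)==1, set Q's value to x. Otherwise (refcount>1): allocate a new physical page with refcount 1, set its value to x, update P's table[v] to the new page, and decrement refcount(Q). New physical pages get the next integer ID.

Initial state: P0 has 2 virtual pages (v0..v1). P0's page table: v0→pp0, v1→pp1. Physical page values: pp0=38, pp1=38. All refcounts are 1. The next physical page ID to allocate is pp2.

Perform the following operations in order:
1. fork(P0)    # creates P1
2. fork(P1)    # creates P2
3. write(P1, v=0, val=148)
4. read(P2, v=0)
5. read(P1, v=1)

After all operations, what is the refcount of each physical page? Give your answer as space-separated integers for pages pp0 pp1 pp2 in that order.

Op 1: fork(P0) -> P1. 2 ppages; refcounts: pp0:2 pp1:2
Op 2: fork(P1) -> P2. 2 ppages; refcounts: pp0:3 pp1:3
Op 3: write(P1, v0, 148). refcount(pp0)=3>1 -> COPY to pp2. 3 ppages; refcounts: pp0:2 pp1:3 pp2:1
Op 4: read(P2, v0) -> 38. No state change.
Op 5: read(P1, v1) -> 38. No state change.

Answer: 2 3 1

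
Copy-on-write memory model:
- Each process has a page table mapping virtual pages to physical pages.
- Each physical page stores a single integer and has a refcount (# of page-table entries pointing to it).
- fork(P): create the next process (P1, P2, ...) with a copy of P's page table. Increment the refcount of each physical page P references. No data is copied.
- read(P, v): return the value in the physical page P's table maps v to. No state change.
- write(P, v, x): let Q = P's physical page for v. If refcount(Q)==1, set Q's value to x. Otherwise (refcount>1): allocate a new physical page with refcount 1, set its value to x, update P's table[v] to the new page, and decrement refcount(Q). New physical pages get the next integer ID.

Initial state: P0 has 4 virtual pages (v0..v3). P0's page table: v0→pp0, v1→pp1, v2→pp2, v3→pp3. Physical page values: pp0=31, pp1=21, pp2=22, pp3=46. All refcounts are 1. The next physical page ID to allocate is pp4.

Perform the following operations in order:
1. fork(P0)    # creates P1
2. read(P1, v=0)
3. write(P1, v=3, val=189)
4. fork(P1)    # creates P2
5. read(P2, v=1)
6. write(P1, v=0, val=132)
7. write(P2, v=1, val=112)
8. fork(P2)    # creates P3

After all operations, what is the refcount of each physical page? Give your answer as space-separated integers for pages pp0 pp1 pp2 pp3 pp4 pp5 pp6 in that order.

Op 1: fork(P0) -> P1. 4 ppages; refcounts: pp0:2 pp1:2 pp2:2 pp3:2
Op 2: read(P1, v0) -> 31. No state change.
Op 3: write(P1, v3, 189). refcount(pp3)=2>1 -> COPY to pp4. 5 ppages; refcounts: pp0:2 pp1:2 pp2:2 pp3:1 pp4:1
Op 4: fork(P1) -> P2. 5 ppages; refcounts: pp0:3 pp1:3 pp2:3 pp3:1 pp4:2
Op 5: read(P2, v1) -> 21. No state change.
Op 6: write(P1, v0, 132). refcount(pp0)=3>1 -> COPY to pp5. 6 ppages; refcounts: pp0:2 pp1:3 pp2:3 pp3:1 pp4:2 pp5:1
Op 7: write(P2, v1, 112). refcount(pp1)=3>1 -> COPY to pp6. 7 ppages; refcounts: pp0:2 pp1:2 pp2:3 pp3:1 pp4:2 pp5:1 pp6:1
Op 8: fork(P2) -> P3. 7 ppages; refcounts: pp0:3 pp1:2 pp2:4 pp3:1 pp4:3 pp5:1 pp6:2

Answer: 3 2 4 1 3 1 2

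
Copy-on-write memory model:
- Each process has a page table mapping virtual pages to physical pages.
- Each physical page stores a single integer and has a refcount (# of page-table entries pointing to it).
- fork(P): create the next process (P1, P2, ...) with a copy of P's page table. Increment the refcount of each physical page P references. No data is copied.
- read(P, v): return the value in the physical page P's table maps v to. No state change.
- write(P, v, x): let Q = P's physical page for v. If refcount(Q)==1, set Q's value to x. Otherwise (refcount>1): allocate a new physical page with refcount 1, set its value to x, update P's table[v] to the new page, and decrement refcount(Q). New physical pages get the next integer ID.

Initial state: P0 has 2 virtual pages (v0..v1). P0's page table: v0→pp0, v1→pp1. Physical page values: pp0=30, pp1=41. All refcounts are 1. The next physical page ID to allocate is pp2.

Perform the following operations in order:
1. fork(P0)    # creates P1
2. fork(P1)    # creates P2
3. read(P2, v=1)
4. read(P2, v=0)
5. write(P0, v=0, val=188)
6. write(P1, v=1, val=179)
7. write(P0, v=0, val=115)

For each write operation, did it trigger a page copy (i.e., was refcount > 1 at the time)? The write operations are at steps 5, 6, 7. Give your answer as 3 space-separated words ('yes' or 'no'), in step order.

Op 1: fork(P0) -> P1. 2 ppages; refcounts: pp0:2 pp1:2
Op 2: fork(P1) -> P2. 2 ppages; refcounts: pp0:3 pp1:3
Op 3: read(P2, v1) -> 41. No state change.
Op 4: read(P2, v0) -> 30. No state change.
Op 5: write(P0, v0, 188). refcount(pp0)=3>1 -> COPY to pp2. 3 ppages; refcounts: pp0:2 pp1:3 pp2:1
Op 6: write(P1, v1, 179). refcount(pp1)=3>1 -> COPY to pp3. 4 ppages; refcounts: pp0:2 pp1:2 pp2:1 pp3:1
Op 7: write(P0, v0, 115). refcount(pp2)=1 -> write in place. 4 ppages; refcounts: pp0:2 pp1:2 pp2:1 pp3:1

yes yes no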